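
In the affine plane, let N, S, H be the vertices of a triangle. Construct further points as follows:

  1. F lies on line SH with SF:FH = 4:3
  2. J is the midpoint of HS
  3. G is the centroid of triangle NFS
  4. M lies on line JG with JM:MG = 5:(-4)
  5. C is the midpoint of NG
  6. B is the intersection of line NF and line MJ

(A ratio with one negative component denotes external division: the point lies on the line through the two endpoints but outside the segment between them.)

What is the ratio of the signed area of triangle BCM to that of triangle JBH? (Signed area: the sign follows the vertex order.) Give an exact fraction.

[BCM]:[JBH] = 4

Set N = (0, 0), S = (1, 0), H = (0, 1); any affine frame gives the same invariant.
1. F lies on line SH with SF:FH = 4:3 ⇒ F = (3/7, 4/7)
2. J is the midpoint of HS ⇒ J = (1/2, 1/2)
3. G is the centroid of triangle NFS ⇒ G = (10/21, 4/21)
4. M lies on line JG with JM:MG = 5:(-4) ⇒ M = (8/21, -22/21)
5. C is the midpoint of NG ⇒ C = (5/21, 2/21)
6. B is the intersection of line NF and line MJ ⇒ B = (18/35, 24/35)
2·[BCM] = 2/5, 2·[JBH] = 1/10
[BCM]:[JBH] = 2/5:1/10 = 4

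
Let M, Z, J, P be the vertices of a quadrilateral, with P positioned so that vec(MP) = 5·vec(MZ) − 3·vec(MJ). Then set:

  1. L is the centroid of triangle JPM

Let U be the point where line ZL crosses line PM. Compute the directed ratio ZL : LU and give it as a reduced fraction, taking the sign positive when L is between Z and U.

Choose coordinates M = (0, 0), Z = (1, 0), J = (0, 1), P = (5, -3).
1. L is the centroid of triangle JPM ⇒ L = (5/3, -2/3)
line ZL meets PM at U = (5/2, -3/2)
L = Z + t·(U−Z) with t = 4/9, so ZL:LU = 4/9:5/9

ZL:LU = 4/5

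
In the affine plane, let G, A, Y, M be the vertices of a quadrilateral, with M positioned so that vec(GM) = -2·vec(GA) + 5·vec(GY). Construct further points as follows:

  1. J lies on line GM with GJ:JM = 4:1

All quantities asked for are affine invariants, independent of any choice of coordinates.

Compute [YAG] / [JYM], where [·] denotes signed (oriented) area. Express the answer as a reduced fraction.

[YAG]:[JYM] = -5/2

Assign G = (0, 0), A = (1, 0), Y = (0, 1), M = (-2, 5) — the answer is frame-independent, so this choice is without loss of generality.
1. J lies on line GM with GJ:JM = 4:1 ⇒ J = (-8/5, 4)
2·[YAG] = -1, 2·[JYM] = 2/5
[YAG]:[JYM] = -1:2/5 = -5/2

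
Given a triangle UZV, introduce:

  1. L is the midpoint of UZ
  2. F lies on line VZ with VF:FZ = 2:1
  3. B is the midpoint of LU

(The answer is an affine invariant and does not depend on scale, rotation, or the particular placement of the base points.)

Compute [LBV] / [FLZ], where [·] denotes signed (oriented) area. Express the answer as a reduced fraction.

Work in coordinates with U = (0, 0), Z = (1, 0), V = (0, 1).
1. L is the midpoint of UZ ⇒ L = (1/2, 0)
2. F lies on line VZ with VF:FZ = 2:1 ⇒ F = (2/3, 1/3)
3. B is the midpoint of LU ⇒ B = (1/4, 0)
2·[LBV] = -1/4, 2·[FLZ] = 1/6
[LBV]:[FLZ] = -1/4:1/6 = -3/2

[LBV]:[FLZ] = -3/2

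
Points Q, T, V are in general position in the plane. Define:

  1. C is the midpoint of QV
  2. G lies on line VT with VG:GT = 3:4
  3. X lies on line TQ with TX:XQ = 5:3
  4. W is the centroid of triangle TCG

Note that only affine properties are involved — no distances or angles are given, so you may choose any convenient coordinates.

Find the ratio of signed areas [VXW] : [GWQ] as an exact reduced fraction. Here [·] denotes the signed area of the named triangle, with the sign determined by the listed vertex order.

Work in coordinates with Q = (0, 0), T = (1, 0), V = (0, 1).
1. C is the midpoint of QV ⇒ C = (0, 1/2)
2. G lies on line VT with VG:GT = 3:4 ⇒ G = (3/7, 4/7)
3. X lies on line TQ with TX:XQ = 5:3 ⇒ X = (3/8, 0)
4. W is the centroid of triangle TCG ⇒ W = (10/21, 5/14)
2·[VXW] = 79/336, 2·[GWQ] = -5/42
[VXW]:[GWQ] = 79/336:-5/42 = -79/40

[VXW]:[GWQ] = -79/40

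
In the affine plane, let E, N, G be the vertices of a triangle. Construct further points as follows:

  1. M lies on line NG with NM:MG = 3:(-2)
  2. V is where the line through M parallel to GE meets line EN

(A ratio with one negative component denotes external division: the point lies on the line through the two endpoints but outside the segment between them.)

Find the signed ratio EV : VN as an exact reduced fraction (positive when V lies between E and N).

EV:VN = -2/3

Work in coordinates with E = (0, 0), N = (1, 0), G = (0, 1).
1. M lies on line NG with NM:MG = 3:(-2) ⇒ M = (-2, 3)
2. V is where the line through M parallel to GE meets line EN ⇒ V = (-2, 0)
V = E + t·(N−E) with t = -2, so EV:VN = t:(1−t) = -2:3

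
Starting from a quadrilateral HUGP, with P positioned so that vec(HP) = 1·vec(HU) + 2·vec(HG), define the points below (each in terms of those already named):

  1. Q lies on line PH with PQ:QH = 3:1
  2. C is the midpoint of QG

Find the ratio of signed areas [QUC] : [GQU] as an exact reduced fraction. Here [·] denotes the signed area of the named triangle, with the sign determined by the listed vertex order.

[QUC]:[GQU] = 1/2

Work in coordinates with H = (0, 0), U = (1, 0), G = (0, 1), P = (1, 2).
1. Q lies on line PH with PQ:QH = 3:1 ⇒ Q = (1/4, 1/2)
2. C is the midpoint of QG ⇒ C = (1/8, 3/4)
2·[QUC] = 1/8, 2·[GQU] = 1/4
[QUC]:[GQU] = 1/8:1/4 = 1/2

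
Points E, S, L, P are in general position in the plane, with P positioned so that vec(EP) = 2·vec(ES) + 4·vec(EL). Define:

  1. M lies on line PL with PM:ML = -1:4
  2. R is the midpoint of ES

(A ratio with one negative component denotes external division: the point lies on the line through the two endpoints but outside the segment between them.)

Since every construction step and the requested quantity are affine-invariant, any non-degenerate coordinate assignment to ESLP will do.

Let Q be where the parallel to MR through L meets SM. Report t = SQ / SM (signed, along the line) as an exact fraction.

Work in coordinates with E = (0, 0), S = (1, 0), L = (0, 1), P = (2, 4).
1. M lies on line PL with PM:ML = -1:4 ⇒ M = (8/3, 5)
2. R is the midpoint of ES ⇒ R = (1/2, 0)
through L parallel to MR: direction (-13/6, -5); meets SM at Q = (52/9, 43/3)
Q = S + t·(M−S) with t = 43/15

t = 43/15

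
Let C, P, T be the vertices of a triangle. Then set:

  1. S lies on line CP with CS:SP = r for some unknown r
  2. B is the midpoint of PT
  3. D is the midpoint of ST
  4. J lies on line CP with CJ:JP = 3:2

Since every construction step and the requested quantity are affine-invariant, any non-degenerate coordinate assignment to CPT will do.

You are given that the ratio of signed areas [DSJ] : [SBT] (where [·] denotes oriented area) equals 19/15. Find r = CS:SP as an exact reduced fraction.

r = -5/3

Work in coordinates with C = (0, 0), P = (1, 0), T = (0, 1).
1. With CS:SP = r, write λ = r/(r+1) so S = C + λ·(P−C); S is affine-linear in λ
2. B is the midpoint of PT ⇒ B = (1/2, 1/2)
3. D is the midpoint of ST ⇒ D is an affine combination of earlier points and hence also affine-linear in λ
4. J lies on line CP with CJ:JP = 3:2 ⇒ J = (3/5, 0)
Every point depending on S is an affine combination of S and λ-independent points, so each such coordinate is linear in λ; the λ² term in each signed area is a multiple of (P−C)×(P−C) = 0, so 2·[DSJ] and 2·[SBT] are each linear in λ. Evaluating at λ=0 and λ=1:
  2·[DSJ] = -1/2·λ + 3/10,   2·[SBT] = -1/2·λ + 1/2
So [DSJ]:[SBT] = (-1/2·λ + 3/10) / (-1/2·λ + 1/2). Setting this equal to 19/15:
  -1/2·λ + 3/10 = 19/15·(-1/2·λ + 1/2)  ⇒  λ = 5/2
Then r = λ/(1−λ) = (5/2)/(-3/2) = -5/3. Check: with r = -5/3, S = (5/2, 0) and [DSJ]:[SBT] = 19/15 as required.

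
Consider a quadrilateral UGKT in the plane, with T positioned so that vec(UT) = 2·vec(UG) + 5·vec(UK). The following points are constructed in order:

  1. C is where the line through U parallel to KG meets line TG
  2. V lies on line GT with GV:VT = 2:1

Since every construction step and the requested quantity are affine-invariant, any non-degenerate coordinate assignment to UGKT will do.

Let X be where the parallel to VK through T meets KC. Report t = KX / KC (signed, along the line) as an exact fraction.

Assign U = (0, 0), G = (1, 0), K = (0, 1), T = (2, 5) — the answer is frame-independent, so this choice is without loss of generality.
1. C is where the line through U parallel to KG meets line TG ⇒ C = (5/6, -5/6)
2. V lies on line GT with GV:VT = 2:1 ⇒ V = (5/3, 10/3)
through T parallel to VK: direction (-5/3, -7/3); meets KC at X = (-1/3, 26/15)
X = K + t·(C−K) with t = -2/5

t = -2/5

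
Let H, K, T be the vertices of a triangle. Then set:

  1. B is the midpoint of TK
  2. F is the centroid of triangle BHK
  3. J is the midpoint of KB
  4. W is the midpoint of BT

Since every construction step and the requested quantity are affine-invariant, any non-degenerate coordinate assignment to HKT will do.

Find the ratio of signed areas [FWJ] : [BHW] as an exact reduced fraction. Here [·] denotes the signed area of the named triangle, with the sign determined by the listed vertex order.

Assign H = (0, 0), K = (1, 0), T = (0, 1) — the answer is frame-independent, so this choice is without loss of generality.
1. B is the midpoint of TK ⇒ B = (1/2, 1/2)
2. F is the centroid of triangle BHK ⇒ F = (1/2, 1/6)
3. J is the midpoint of KB ⇒ J = (3/4, 1/4)
4. W is the midpoint of BT ⇒ W = (1/4, 3/4)
2·[FWJ] = -1/6, 2·[BHW] = -1/4
[FWJ]:[BHW] = -1/6:-1/4 = 2/3

[FWJ]:[BHW] = 2/3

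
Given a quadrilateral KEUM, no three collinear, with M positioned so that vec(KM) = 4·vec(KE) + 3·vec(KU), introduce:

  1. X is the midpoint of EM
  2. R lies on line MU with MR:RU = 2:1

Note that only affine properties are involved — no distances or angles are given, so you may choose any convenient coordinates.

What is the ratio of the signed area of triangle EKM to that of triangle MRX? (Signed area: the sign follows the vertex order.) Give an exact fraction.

[EKM]:[MRX] = -3/2

Set K = (0, 0), E = (1, 0), U = (0, 1), M = (4, 3); any affine frame gives the same invariant.
1. X is the midpoint of EM ⇒ X = (5/2, 3/2)
2. R lies on line MU with MR:RU = 2:1 ⇒ R = (4/3, 5/3)
2·[EKM] = -3, 2·[MRX] = 2
[EKM]:[MRX] = -3:2 = -3/2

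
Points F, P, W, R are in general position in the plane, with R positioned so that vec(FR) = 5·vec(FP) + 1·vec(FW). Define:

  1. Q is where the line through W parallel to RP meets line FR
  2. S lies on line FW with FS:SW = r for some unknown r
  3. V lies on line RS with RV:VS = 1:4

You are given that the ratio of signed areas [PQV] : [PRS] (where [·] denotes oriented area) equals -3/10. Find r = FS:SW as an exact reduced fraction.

Assign F = (0, 0), P = (1, 0), W = (0, 1), R = (5, 1) — the answer is frame-independent, so this choice is without loss of generality.
1. Q is where the line through W parallel to RP meets line FR ⇒ Q = (-20, -4)
2. With FS:SW = r, write λ = r/(r+1) so S = F + λ·(W−F); S is affine-linear in λ
3. V lies on line RS with RV:VS = 1:4 ⇒ V is an affine combination of earlier points and hence also affine-linear in λ
Every point depending on S is an affine combination of S and λ-independent points, so each such coordinate is linear in λ; the λ² term in each signed area is a multiple of (W−F)×(W−F) = 0, so 2·[PQV] and 2·[PRS] are each linear in λ. Evaluating at λ=0 and λ=1:
  2·[PQV] = -21/5·λ − 24/5,   2·[PRS] = 4·λ + 1
So [PQV]:[PRS] = (-21/5·λ − 24/5) / (4·λ + 1). Setting this equal to -3/10:
  -21/5·λ − 24/5 = -3/10·(4·λ + 1)  ⇒  λ = -3/2
Then r = λ/(1−λ) = (-3/2)/(5/2) = -3/5. Check: with r = -3/5, S = (0, -3/2) and [PQV]:[PRS] = -3/10 as required.

r = -3/5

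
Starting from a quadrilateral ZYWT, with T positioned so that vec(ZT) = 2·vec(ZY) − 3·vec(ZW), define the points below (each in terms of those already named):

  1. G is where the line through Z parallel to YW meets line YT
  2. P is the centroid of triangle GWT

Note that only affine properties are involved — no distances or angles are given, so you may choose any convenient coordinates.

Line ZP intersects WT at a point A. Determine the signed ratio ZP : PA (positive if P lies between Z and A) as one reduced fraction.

Work in coordinates with Z = (0, 0), Y = (1, 0), W = (0, 1), T = (2, -3).
1. G is where the line through Z parallel to YW meets line YT ⇒ G = (3/2, -3/2)
2. P is the centroid of triangle GWT ⇒ P = (7/6, -7/6)
line ZP meets WT at A = (1, -1)
P = Z + t·(A−Z) with t = 7/6, so ZP:PA = 7/6:-1/6

ZP:PA = -7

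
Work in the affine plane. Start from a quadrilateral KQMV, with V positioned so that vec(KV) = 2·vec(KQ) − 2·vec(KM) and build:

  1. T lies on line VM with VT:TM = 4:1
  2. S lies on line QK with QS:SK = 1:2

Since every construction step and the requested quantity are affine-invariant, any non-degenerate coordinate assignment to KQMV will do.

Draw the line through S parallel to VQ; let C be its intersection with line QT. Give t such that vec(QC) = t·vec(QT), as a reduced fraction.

Assign K = (0, 0), Q = (1, 0), M = (0, 1), V = (2, -2) — the answer is frame-independent, so this choice is without loss of generality.
1. T lies on line VM with VT:TM = 4:1 ⇒ T = (2/5, 2/5)
2. S lies on line QK with QS:SK = 1:2 ⇒ S = (2/3, 0)
through S parallel to VQ: direction (-1, 2); meets QT at C = (1/2, 1/3)
C = Q + t·(T−Q) with t = 5/6

t = 5/6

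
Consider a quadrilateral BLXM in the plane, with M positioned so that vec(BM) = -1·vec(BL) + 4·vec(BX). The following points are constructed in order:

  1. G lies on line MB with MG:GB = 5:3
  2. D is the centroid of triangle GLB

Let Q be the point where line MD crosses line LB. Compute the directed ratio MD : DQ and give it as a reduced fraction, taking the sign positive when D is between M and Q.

Set B = (0, 0), L = (1, 0), X = (0, 1), M = (-1, 4); any affine frame gives the same invariant.
1. G lies on line MB with MG:GB = 5:3 ⇒ G = (-3/8, 3/2)
2. D is the centroid of triangle GLB ⇒ D = (5/24, 1/2)
line MD meets LB at Q = (8/21, 0)
D = M + t·(Q−M) with t = 7/8, so MD:DQ = 7/8:1/8

MD:DQ = 7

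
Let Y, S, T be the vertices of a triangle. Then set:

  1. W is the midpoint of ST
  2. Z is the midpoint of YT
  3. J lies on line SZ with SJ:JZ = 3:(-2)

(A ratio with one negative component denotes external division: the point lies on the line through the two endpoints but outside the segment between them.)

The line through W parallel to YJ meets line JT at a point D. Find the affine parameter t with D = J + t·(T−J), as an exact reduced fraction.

Assign Y = (0, 0), S = (1, 0), T = (0, 1) — the answer is frame-independent, so this choice is without loss of generality.
1. W is the midpoint of ST ⇒ W = (1/2, 1/2)
2. Z is the midpoint of YT ⇒ Z = (0, 1/2)
3. J lies on line SZ with SJ:JZ = 3:(-2) ⇒ J = (-2, 3/2)
through W parallel to YJ: direction (-2, 3/2); meets JT at D = (-1/4, 17/16)
D = J + t·(T−J) with t = 7/8

t = 7/8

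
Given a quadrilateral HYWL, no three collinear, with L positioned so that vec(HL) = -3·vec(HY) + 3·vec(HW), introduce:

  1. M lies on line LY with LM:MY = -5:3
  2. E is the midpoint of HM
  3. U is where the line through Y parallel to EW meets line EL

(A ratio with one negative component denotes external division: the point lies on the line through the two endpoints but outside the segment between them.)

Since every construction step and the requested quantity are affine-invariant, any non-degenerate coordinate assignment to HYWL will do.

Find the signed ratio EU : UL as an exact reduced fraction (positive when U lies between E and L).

Choose coordinates H = (0, 0), Y = (1, 0), W = (0, 1), L = (-3, 3).
1. M lies on line LY with LM:MY = -5:3 ⇒ M = (7, -9/2)
2. E is the midpoint of HM ⇒ E = (7/2, -9/4)
3. U is where the line through Y parallel to EW meets line EL ⇒ U = (32/11, -39/22)
U = E + t·(L−E) with t = 1/11, so EU:UL = t:(1−t) = 1/11:10/11

EU:UL = 1/10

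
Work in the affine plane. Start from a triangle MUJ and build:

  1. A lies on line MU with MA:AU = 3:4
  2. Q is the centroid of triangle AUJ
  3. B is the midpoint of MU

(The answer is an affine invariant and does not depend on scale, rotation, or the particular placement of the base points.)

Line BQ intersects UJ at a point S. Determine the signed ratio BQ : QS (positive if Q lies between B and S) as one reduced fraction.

Choose coordinates M = (0, 0), U = (1, 0), J = (0, 1).
1. A lies on line MU with MA:AU = 3:4 ⇒ A = (3/7, 0)
2. Q is the centroid of triangle AUJ ⇒ Q = (10/21, 1/3)
3. B is the midpoint of MU ⇒ B = (1/2, 0)
line BQ meets UJ at S = (6/13, 7/13)
Q = B + t·(S−B) with t = 13/21, so BQ:QS = 13/21:8/21

BQ:QS = 13/8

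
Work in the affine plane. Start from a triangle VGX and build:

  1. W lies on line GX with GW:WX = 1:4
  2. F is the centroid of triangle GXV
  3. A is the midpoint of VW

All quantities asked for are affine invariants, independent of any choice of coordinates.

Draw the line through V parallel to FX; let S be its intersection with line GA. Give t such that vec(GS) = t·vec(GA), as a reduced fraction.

t = 20/11

Work in coordinates with V = (0, 0), G = (1, 0), X = (0, 1).
1. W lies on line GX with GW:WX = 1:4 ⇒ W = (4/5, 1/5)
2. F is the centroid of triangle GXV ⇒ F = (1/3, 1/3)
3. A is the midpoint of VW ⇒ A = (2/5, 1/10)
through V parallel to FX: direction (-1/3, 2/3); meets GA at S = (-1/11, 2/11)
S = G + t·(A−G) with t = 20/11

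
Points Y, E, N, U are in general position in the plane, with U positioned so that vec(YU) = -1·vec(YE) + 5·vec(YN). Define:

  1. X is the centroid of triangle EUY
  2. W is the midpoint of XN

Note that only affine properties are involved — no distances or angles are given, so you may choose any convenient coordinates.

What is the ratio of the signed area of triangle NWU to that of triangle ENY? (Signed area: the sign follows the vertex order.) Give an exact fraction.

Assign Y = (0, 0), E = (1, 0), N = (0, 1), U = (-1, 5) — the answer is frame-independent, so this choice is without loss of generality.
1. X is the centroid of triangle EUY ⇒ X = (0, 5/3)
2. W is the midpoint of XN ⇒ W = (0, 4/3)
2·[NWU] = 1/3, 2·[ENY] = 1
[NWU]:[ENY] = 1/3:1 = 1/3

[NWU]:[ENY] = 1/3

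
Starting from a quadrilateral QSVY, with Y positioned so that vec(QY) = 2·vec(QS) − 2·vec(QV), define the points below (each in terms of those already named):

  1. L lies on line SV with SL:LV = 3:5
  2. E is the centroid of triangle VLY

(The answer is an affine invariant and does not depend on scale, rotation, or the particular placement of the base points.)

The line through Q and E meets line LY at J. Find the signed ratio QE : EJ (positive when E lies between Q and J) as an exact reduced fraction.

Set Q = (0, 0), S = (1, 0), V = (0, 1), Y = (2, -2); any affine frame gives the same invariant.
1. L lies on line SV with SL:LV = 3:5 ⇒ L = (5/8, 3/8)
2. E is the centroid of triangle VLY ⇒ E = (7/8, -5/24)
line QE meets LY at J = (42/43, -10/43)
E = Q + t·(J−Q) with t = 43/48, so QE:EJ = 43/48:5/48

QE:EJ = 43/5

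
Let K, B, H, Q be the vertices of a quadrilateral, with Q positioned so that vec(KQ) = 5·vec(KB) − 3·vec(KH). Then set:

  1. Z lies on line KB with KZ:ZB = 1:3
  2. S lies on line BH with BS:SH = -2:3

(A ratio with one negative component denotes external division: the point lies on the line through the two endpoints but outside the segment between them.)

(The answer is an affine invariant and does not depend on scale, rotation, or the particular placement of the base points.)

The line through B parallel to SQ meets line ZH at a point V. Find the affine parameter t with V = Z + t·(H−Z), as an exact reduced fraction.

Set K = (0, 0), B = (1, 0), H = (0, 1), Q = (5, -3); any affine frame gives the same invariant.
1. Z lies on line KB with KZ:ZB = 1:3 ⇒ Z = (1/4, 0)
2. S lies on line BH with BS:SH = -2:3 ⇒ S = (3, -2)
through B parallel to SQ: direction (2, -1); meets ZH at V = (1/7, 3/7)
V = Z + t·(H−Z) with t = 3/7

t = 3/7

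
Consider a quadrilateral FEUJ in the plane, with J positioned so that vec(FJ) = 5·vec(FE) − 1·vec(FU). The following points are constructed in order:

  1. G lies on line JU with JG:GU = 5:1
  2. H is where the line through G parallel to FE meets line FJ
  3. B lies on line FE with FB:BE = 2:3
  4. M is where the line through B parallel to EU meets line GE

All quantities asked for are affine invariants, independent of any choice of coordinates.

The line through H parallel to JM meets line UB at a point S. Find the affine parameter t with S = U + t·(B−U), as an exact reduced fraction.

t = 145/279

Choose coordinates F = (0, 0), E = (1, 0), U = (0, 1), J = (5, -1).
1. G lies on line JU with JG:GU = 5:1 ⇒ G = (5/6, 2/3)
2. H is where the line through G parallel to FE meets line FJ ⇒ H = (-10/3, 2/3)
3. B lies on line FE with FB:BE = 2:3 ⇒ B = (2/5, 0)
4. M is where the line through B parallel to EU meets line GE ⇒ M = (6/5, -4/5)
through H parallel to JM: direction (-19/5, 1/5); meets UB at S = (58/279, 134/279)
S = U + t·(B−U) with t = 145/279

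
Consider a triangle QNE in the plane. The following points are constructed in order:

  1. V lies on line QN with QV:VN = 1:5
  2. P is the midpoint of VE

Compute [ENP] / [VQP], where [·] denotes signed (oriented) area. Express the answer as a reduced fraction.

Assign Q = (0, 0), N = (1, 0), E = (0, 1) — the answer is frame-independent, so this choice is without loss of generality.
1. V lies on line QN with QV:VN = 1:5 ⇒ V = (1/6, 0)
2. P is the midpoint of VE ⇒ P = (1/12, 1/2)
2·[ENP] = -5/12, 2·[VQP] = -1/12
[ENP]:[VQP] = -5/12:-1/12 = 5

[ENP]:[VQP] = 5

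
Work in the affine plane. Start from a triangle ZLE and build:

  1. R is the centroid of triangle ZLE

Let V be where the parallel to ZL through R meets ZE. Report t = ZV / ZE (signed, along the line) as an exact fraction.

Set Z = (0, 0), L = (1, 0), E = (0, 1); any affine frame gives the same invariant.
1. R is the centroid of triangle ZLE ⇒ R = (1/3, 1/3)
through R parallel to ZL: direction (1, 0); meets ZE at V = (0, 1/3)
V = Z + t·(E−Z) with t = 1/3

t = 1/3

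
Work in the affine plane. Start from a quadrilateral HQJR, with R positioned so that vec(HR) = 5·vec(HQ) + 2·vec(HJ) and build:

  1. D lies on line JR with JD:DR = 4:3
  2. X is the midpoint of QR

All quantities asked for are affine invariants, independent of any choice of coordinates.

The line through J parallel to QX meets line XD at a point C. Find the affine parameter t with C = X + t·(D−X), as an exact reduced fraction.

Work in coordinates with H = (0, 0), Q = (1, 0), J = (0, 1), R = (5, 2).
1. D lies on line JR with JD:DR = 4:3 ⇒ D = (20/7, 11/7)
2. X is the midpoint of QR ⇒ X = (3, 1)
through J parallel to QX: direction (2, 1); meets XD at C = (8/3, 7/3)
C = X + t·(D−X) with t = 7/3

t = 7/3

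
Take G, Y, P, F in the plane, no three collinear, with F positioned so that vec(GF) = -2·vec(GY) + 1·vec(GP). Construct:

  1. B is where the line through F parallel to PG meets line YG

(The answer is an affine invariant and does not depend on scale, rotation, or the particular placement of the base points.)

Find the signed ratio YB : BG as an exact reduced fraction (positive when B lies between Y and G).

Set G = (0, 0), Y = (1, 0), P = (0, 1), F = (-2, 1); any affine frame gives the same invariant.
1. B is where the line through F parallel to PG meets line YG ⇒ B = (-2, 0)
B = Y + t·(G−Y) with t = 3, so YB:BG = t:(1−t) = 3:-2

YB:BG = -3/2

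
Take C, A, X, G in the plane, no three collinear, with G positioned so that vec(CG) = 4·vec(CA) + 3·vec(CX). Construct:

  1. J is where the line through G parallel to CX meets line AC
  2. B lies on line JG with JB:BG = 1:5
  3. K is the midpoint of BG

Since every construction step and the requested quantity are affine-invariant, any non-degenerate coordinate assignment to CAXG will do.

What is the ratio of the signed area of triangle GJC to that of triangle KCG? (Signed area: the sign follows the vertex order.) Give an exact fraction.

[GJC]:[KCG] = 12/5

Work in coordinates with C = (0, 0), A = (1, 0), X = (0, 1), G = (4, 3).
1. J is where the line through G parallel to CX meets line AC ⇒ J = (4, 0)
2. B lies on line JG with JB:BG = 1:5 ⇒ B = (4, 1/2)
3. K is the midpoint of BG ⇒ K = (4, 7/4)
2·[GJC] = -12, 2·[KCG] = -5
[GJC]:[KCG] = -12:-5 = 12/5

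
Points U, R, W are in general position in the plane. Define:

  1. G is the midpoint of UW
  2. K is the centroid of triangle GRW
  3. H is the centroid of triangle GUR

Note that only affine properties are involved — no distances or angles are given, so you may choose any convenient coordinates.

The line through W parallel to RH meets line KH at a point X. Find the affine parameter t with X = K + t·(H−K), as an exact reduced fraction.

t = -5/4

Work in coordinates with U = (0, 0), R = (1, 0), W = (0, 1).
1. G is the midpoint of UW ⇒ G = (0, 1/2)
2. K is the centroid of triangle GRW ⇒ K = (1/3, 1/2)
3. H is the centroid of triangle GUR ⇒ H = (1/3, 1/6)
through W parallel to RH: direction (-2/3, 1/6); meets KH at X = (1/3, 11/12)
X = K + t·(H−K) with t = -5/4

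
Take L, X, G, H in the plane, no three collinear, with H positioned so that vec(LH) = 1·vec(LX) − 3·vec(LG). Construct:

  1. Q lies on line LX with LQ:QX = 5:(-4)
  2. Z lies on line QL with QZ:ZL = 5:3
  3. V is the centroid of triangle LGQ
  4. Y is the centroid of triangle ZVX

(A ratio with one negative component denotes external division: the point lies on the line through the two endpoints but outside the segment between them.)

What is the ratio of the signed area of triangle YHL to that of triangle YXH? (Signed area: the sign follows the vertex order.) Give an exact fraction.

Work in coordinates with L = (0, 0), X = (1, 0), G = (0, 1), H = (1, -3).
1. Q lies on line LX with LQ:QX = 5:(-4) ⇒ Q = (5, 0)
2. Z lies on line QL with QZ:ZL = 5:3 ⇒ Z = (15/8, 0)
3. V is the centroid of triangle LGQ ⇒ V = (5/3, 1/3)
4. Y is the centroid of triangle ZVX ⇒ Y = (109/72, 1/9)
2·[YHL] = -335/72, 2·[YXH] = 37/24
[YHL]:[YXH] = -335/72:37/24 = -335/111

[YHL]:[YXH] = -335/111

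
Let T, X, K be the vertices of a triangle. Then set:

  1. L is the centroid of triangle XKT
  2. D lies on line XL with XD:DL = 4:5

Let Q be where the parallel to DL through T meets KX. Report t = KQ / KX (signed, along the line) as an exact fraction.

Choose coordinates T = (0, 0), X = (1, 0), K = (0, 1).
1. L is the centroid of triangle XKT ⇒ L = (1/3, 1/3)
2. D lies on line XL with XD:DL = 4:5 ⇒ D = (19/27, 4/27)
through T parallel to DL: direction (-10/27, 5/27); meets KX at Q = (2, -1)
Q = K + t·(X−K) with t = 2

t = 2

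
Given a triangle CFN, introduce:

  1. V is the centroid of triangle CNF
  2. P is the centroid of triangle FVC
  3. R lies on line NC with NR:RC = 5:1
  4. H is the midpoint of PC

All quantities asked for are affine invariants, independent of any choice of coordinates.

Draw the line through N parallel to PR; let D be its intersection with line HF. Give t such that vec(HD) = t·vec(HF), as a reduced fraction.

t = 22

Choose coordinates C = (0, 0), F = (1, 0), N = (0, 1).
1. V is the centroid of triangle CNF ⇒ V = (1/3, 1/3)
2. P is the centroid of triangle FVC ⇒ P = (4/9, 1/9)
3. R lies on line NC with NR:RC = 5:1 ⇒ R = (0, 1/6)
4. H is the midpoint of PC ⇒ H = (2/9, 1/18)
through N parallel to PR: direction (-4/9, 1/18); meets HF at D = (52/3, -7/6)
D = H + t·(F−H) with t = 22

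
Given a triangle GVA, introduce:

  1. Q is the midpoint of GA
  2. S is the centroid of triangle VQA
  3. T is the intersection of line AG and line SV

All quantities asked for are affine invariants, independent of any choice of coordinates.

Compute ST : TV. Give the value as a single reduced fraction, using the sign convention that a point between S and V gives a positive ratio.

ST:TV = -1/3

Choose coordinates G = (0, 0), V = (1, 0), A = (0, 1).
1. Q is the midpoint of GA ⇒ Q = (0, 1/2)
2. S is the centroid of triangle VQA ⇒ S = (1/3, 1/2)
3. T is the intersection of line AG and line SV ⇒ T = (0, 3/4)
T = S + t·(V−S) with t = -1/2, so ST:TV = t:(1−t) = -1/2:3/2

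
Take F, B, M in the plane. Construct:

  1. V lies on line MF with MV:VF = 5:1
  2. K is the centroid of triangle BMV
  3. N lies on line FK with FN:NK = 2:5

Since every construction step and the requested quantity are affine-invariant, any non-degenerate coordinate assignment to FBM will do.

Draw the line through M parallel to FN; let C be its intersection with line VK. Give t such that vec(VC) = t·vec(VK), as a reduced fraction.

t = -5

Set F = (0, 0), B = (1, 0), M = (0, 1); any affine frame gives the same invariant.
1. V lies on line MF with MV:VF = 5:1 ⇒ V = (0, 1/6)
2. K is the centroid of triangle BMV ⇒ K = (1/3, 7/18)
3. N lies on line FK with FN:NK = 2:5 ⇒ N = (2/21, 1/9)
through M parallel to FN: direction (2/21, 1/9); meets VK at C = (-5/3, -17/18)
C = V + t·(K−V) with t = -5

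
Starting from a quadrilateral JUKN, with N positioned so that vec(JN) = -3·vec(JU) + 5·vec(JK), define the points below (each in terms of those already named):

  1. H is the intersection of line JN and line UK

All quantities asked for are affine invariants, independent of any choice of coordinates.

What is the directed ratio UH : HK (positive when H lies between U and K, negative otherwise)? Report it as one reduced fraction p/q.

UH:HK = -5/3

Choose coordinates J = (0, 0), U = (1, 0), K = (0, 1), N = (-3, 5).
1. H is the intersection of line JN and line UK ⇒ H = (-3/2, 5/2)
H = U + t·(K−U) with t = 5/2, so UH:HK = t:(1−t) = 5/2:-3/2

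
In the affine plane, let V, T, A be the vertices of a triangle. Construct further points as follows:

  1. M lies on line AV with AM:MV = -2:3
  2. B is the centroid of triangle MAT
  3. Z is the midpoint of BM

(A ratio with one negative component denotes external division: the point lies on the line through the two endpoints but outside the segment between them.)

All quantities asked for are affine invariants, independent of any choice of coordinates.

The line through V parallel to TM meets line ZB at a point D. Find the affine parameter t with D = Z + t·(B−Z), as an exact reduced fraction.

t = 8

Set V = (0, 0), T = (1, 0), A = (0, 1); any affine frame gives the same invariant.
1. M lies on line AV with AM:MV = -2:3 ⇒ M = (0, 3)
2. B is the centroid of triangle MAT ⇒ B = (1/3, 4/3)
3. Z is the midpoint of BM ⇒ Z = (1/6, 13/6)
through V parallel to TM: direction (-1, 3); meets ZB at D = (3/2, -9/2)
D = Z + t·(B−Z) with t = 8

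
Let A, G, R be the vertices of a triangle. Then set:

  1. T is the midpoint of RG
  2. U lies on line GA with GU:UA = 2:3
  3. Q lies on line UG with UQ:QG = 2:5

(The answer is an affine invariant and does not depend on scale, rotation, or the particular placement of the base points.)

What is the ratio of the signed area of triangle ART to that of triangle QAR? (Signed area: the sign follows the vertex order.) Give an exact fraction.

[ART]:[QAR] = 7/10

Assign A = (0, 0), G = (1, 0), R = (0, 1) — the answer is frame-independent, so this choice is without loss of generality.
1. T is the midpoint of RG ⇒ T = (1/2, 1/2)
2. U lies on line GA with GU:UA = 2:3 ⇒ U = (3/5, 0)
3. Q lies on line UG with UQ:QG = 2:5 ⇒ Q = (5/7, 0)
2·[ART] = -1/2, 2·[QAR] = -5/7
[ART]:[QAR] = -1/2:-5/7 = 7/10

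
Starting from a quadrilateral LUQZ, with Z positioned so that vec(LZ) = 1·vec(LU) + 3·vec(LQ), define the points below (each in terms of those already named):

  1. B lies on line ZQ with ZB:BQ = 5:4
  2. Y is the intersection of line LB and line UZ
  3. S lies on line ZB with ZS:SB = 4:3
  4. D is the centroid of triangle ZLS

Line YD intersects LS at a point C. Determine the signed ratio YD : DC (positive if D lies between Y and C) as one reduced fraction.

YD:DC = -97/16

Work in coordinates with L = (0, 0), U = (1, 0), Q = (0, 1), Z = (1, 3).
1. B lies on line ZQ with ZB:BQ = 5:4 ⇒ B = (4/9, 17/9)
2. Y is the intersection of line LB and line UZ ⇒ Y = (1, 17/4)
3. S lies on line ZB with ZS:SB = 4:3 ⇒ S = (43/63, 149/63)
4. D is the centroid of triangle ZLS ⇒ D = (106/189, 338/189)
line YD meets LS at C = (430/679, 1490/679)
D = Y + t·(C−Y) with t = 97/81, so YD:DC = 97/81:-16/81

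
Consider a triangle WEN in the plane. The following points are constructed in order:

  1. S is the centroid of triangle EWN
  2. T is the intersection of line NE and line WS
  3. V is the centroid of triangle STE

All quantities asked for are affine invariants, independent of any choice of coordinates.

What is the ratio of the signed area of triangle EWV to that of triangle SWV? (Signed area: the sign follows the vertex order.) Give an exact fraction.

[EWV]:[SWV] = -5/2

Choose coordinates W = (0, 0), E = (1, 0), N = (0, 1).
1. S is the centroid of triangle EWN ⇒ S = (1/3, 1/3)
2. T is the intersection of line NE and line WS ⇒ T = (1/2, 1/2)
3. V is the centroid of triangle STE ⇒ V = (11/18, 5/18)
2·[EWV] = -5/18, 2·[SWV] = 1/9
[EWV]:[SWV] = -5/18:1/9 = -5/2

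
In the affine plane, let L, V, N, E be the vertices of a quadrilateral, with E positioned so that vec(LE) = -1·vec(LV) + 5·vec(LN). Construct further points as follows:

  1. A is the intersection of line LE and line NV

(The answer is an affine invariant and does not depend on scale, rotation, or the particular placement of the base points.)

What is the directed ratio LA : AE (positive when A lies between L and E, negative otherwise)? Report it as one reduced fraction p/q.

LA:AE = 1/3

Set L = (0, 0), V = (1, 0), N = (0, 1), E = (-1, 5); any affine frame gives the same invariant.
1. A is the intersection of line LE and line NV ⇒ A = (-1/4, 5/4)
A = L + t·(E−L) with t = 1/4, so LA:AE = t:(1−t) = 1/4:3/4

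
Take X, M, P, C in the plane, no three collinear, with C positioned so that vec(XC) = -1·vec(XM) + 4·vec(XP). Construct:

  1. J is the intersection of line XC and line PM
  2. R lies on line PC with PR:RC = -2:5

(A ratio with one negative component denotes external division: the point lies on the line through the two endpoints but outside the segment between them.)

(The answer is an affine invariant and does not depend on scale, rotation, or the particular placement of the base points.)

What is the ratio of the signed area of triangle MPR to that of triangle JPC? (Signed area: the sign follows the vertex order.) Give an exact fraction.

Assign X = (0, 0), M = (1, 0), P = (0, 1), C = (-1, 4) — the answer is frame-independent, so this choice is without loss of generality.
1. J is the intersection of line XC and line PM ⇒ J = (-1/3, 4/3)
2. R lies on line PC with PR:RC = -2:5 ⇒ R = (2/3, -1)
2·[MPR] = 4/3, 2·[JPC] = 2/3
[MPR]:[JPC] = 4/3:2/3 = 2

[MPR]:[JPC] = 2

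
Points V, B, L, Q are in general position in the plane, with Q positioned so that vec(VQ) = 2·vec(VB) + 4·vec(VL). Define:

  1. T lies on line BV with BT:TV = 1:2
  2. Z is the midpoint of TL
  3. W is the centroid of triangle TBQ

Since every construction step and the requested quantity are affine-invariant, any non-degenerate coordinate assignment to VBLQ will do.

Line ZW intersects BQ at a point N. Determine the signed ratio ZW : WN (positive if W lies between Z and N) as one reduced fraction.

Set V = (0, 0), B = (1, 0), L = (0, 1), Q = (2, 4); any affine frame gives the same invariant.
1. T lies on line BV with BT:TV = 1:2 ⇒ T = (2/3, 0)
2. Z is the midpoint of TL ⇒ Z = (1/3, 1/2)
3. W is the centroid of triangle TBQ ⇒ W = (11/9, 4/3)
line ZW meets BQ at N = (67/49, 72/49)
W = Z + t·(N−Z) with t = 49/57, so ZW:WN = 49/57:8/57

ZW:WN = 49/8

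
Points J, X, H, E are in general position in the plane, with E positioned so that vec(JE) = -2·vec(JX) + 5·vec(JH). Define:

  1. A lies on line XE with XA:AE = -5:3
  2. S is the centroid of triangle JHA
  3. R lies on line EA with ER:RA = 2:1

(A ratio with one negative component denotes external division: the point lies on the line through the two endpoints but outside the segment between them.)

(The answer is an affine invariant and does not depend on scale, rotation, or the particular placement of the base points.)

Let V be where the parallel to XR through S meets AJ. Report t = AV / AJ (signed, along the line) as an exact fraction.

t = 7/15

Work in coordinates with J = (0, 0), X = (1, 0), H = (0, 1), E = (-2, 5).
1. A lies on line XE with XA:AE = -5:3 ⇒ A = (-13/2, 25/2)
2. S is the centroid of triangle JHA ⇒ S = (-13/6, 9/2)
3. R lies on line EA with ER:RA = 2:1 ⇒ R = (-5, 10)
through S parallel to XR: direction (-6, 10); meets AJ at V = (-52/15, 20/3)
V = A + t·(J−A) with t = 7/15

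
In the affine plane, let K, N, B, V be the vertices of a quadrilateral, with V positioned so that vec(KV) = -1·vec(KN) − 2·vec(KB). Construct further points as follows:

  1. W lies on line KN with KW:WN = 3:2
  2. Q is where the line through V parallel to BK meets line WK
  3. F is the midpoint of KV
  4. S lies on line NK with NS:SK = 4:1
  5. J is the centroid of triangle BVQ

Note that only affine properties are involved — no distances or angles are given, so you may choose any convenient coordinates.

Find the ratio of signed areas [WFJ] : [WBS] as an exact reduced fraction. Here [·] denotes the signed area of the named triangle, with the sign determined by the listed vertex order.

Assign K = (0, 0), N = (1, 0), B = (0, 1), V = (-1, -2) — the answer is frame-independent, so this choice is without loss of generality.
1. W lies on line KN with KW:WN = 3:2 ⇒ W = (3/5, 0)
2. Q is where the line through V parallel to BK meets line WK ⇒ Q = (-1, 0)
3. F is the midpoint of KV ⇒ F = (-1/2, -1)
4. S lies on line NK with NS:SK = 4:1 ⇒ S = (1/5, 0)
5. J is the centroid of triangle BVQ ⇒ J = (-2/3, -1/3)
2·[WFJ] = -9/10, 2·[WBS] = 2/5
[WFJ]:[WBS] = -9/10:2/5 = -9/4

[WFJ]:[WBS] = -9/4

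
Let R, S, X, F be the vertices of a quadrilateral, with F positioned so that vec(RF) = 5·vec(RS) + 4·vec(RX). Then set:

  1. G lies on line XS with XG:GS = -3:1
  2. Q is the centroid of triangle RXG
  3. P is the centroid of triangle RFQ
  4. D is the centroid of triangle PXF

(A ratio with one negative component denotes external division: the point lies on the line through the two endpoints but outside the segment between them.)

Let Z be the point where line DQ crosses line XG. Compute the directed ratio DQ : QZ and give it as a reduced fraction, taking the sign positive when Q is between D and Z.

Work in coordinates with R = (0, 0), S = (1, 0), X = (0, 1), F = (5, 4).
1. G lies on line XS with XG:GS = -3:1 ⇒ G = (3/2, -1/2)
2. Q is the centroid of triangle RXG ⇒ Q = (1/2, 1/6)
3. P is the centroid of triangle RFQ ⇒ P = (11/6, 25/18)
4. D is the centroid of triangle PXF ⇒ D = (41/18, 115/54)
line DQ meets XG at Z = (133/202, 69/202)
Q = D + t·(Z−D) with t = 101/92, so DQ:QZ = 101/92:-9/92

DQ:QZ = -101/9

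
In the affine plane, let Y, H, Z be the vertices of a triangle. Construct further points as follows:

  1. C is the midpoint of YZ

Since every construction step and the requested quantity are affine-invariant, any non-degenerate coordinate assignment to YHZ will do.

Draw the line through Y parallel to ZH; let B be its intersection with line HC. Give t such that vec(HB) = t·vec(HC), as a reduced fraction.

t = 2

Assign Y = (0, 0), H = (1, 0), Z = (0, 1) — the answer is frame-independent, so this choice is without loss of generality.
1. C is the midpoint of YZ ⇒ C = (0, 1/2)
through Y parallel to ZH: direction (1, -1); meets HC at B = (-1, 1)
B = H + t·(C−H) with t = 2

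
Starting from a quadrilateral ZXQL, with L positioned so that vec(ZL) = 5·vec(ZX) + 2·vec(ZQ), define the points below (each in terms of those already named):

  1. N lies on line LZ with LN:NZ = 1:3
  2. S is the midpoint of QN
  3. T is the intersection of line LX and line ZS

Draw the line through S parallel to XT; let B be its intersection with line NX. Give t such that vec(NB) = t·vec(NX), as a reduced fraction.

Work in coordinates with Z = (0, 0), X = (1, 0), Q = (0, 1), L = (5, 2).
1. N lies on line LZ with LN:NZ = 1:3 ⇒ N = (15/4, 3/2)
2. S is the midpoint of QN ⇒ S = (15/8, 5/4)
3. T is the intersection of line LX and line ZS ⇒ T = (-3, -2)
through S parallel to XT: direction (-4, -2); meets NX at B = (151/8, 39/4)
B = N + t·(X−N) with t = -11/2

t = -11/2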